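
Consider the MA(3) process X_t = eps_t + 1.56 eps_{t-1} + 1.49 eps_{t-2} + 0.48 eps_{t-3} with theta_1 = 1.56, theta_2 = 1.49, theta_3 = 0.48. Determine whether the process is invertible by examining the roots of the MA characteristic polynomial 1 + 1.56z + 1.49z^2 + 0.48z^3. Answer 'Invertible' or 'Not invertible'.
\text{Invertible}

The MA(q) characteristic polynomial is P(z) = 1 + 1.56z + 1.49z^2 + 0.48z^3.
Invertibility requires all roots to lie outside the unit circle, i.e. |z| > 1 for every root.
Degree 3: look for a simple real root z0 first, then factor out (1 - z/z0) and solve the remaining quadratic.
Testing z0 = -2: P(-2) = 1 + (1.56)(-2) + (1.49)(-2)^2 + (0.48)(-2)^3
  = 1 + (-3.12) + (5.96) + (-3.84) = 0.  So z_0 = -2 is a root, |z_0| = 2.
Divide out the factor (1 + 0.5 z) = (1 - z/z0) (since 1/z0 = -0.5):
  P(z) = (1 + 0.5 z)(1 + (1.06) z + (0.96) z^2)
  [check: z-coef 1.06 - (-0.5) = 1.56; z^2-coef 0.96 - (-0.5)(1.06) = 1.49; z^3-coef -(-0.5)(0.96) = 0.48.]
Remaining roots from the quadratic factor 1 + (1.06) z + (0.96) z^2:
  Set 1 + (1.06) z + (0.96) z^2 = 0, i.e. a z^2 + b z + c = 0 with a = 0.96, b = 1.06, c = 1.
  Discriminant D = b^2 - 4ac = (1.06)^2 - 4*(0.96)*1 = 1.1236 - (3.84) = -2.7164.
  D < 0, so the roots are the complex-conjugate pair z = (-b +/- i sqrt(-D)) / (2a) = -0.5521 +/- 0.8584i.
  For a conjugate pair |z|^2 = z * conj(z) = (product of roots) = c/a = 1/(0.96) = 1.041667, so |z| = sqrt(1.041667) = 1.0206 for both roots.
Moduli of all roots: 2.0000, 1.0206, 1.0206.
All moduli strictly greater than 1? Yes.
Verdict: Invertible.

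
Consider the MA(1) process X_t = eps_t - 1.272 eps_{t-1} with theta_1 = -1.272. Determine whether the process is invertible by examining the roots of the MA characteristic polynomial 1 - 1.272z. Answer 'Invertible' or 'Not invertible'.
\text{Not invertible}

The MA(q) characteristic polynomial is P(z) = 1 - 1.272z.
Invertibility requires all roots to lie outside the unit circle, i.e. |z| > 1 for every root.
This is linear in z: 1 + (-1.272) z = 0  =>  z = -1/(-1.272) = 0.786164,  |z| = 0.786164.
Moduli of all roots: 0.7862.
All moduli strictly greater than 1? No.
Verdict: Not invertible.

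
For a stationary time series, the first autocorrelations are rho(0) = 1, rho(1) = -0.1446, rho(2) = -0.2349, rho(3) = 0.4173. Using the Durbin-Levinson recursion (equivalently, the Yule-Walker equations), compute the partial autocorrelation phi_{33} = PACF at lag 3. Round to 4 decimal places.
\phi_{33} = 0.3691

The PACF at lag k is phi_{kk}, the last component of the solution
to the Yule-Walker system G_k phi = r_k where
  (G_k)_{ij} = rho(|i - j|), (r_k)_i = rho(i), i,j = 1..k.
Equivalently, Durbin-Levinson gives phi_{kk} iteratively:
  phi_{11} = rho(1)
  phi_{kk} = [rho(k) - sum_{j=1..k-1} phi_{k-1,j} rho(k-j)]
            / [1 - sum_{j=1..k-1} phi_{k-1,j} rho(j)],
  phi_{k,j} = phi_{k-1,j} - phi_{kk} phi_{k-1,k-j},  j = 1..k-1.
Step k = 1:
  phi_11 = rho(1) = -0.1446.
Step k = 2:
  phi_22 = [rho(2) - phi_11 rho(1)] / [1 - phi_11 rho(1)] = [-0.2349 - (-0.1446)(-0.1446)] / [1 - (-0.1446)(-0.1446)]
         = -0.25580916 / 0.97909084 = -0.261272.
  Update: phi_21 = phi_11 - phi_22 phi_11 = -0.1446 - (-0.261272)(-0.1446) = -0.18238.
Step k = 3:
  phi_33 = [rho(3) - phi_21 rho(2) - phi_22 rho(1)] / [1 - phi_21 rho(1) - phi_22 rho(2)]
    numerator   = 0.4173 - (-0.18238)(-0.2349) - (-0.261272)(-0.1446) = 0.336679
    denominator = 1 - (-0.18238)(-0.1446) - (-0.261272)(-0.2349) = 0.91225503
  phi_33 = 0.336679 / 0.91225503 = 0.3691.
Therefore phi_{33} = 0.3691.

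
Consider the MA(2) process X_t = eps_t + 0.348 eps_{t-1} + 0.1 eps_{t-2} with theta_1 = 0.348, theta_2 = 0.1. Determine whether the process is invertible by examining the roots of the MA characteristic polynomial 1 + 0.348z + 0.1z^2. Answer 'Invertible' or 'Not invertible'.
\text{Invertible}

The MA(q) characteristic polynomial is P(z) = 1 + 0.348z + 0.1z^2.
Invertibility requires all roots to lie outside the unit circle, i.e. |z| > 1 for every root.
Set 1 + (0.348) z + (0.1) z^2 = 0, i.e. a z^2 + b z + c = 0 with a = 0.1, b = 0.348, c = 1.
Discriminant D = b^2 - 4ac = (0.348)^2 - 4*(0.1)*1 = 0.121104 - (0.4) = -0.278896.
D < 0, so the roots are the complex-conjugate pair z = (-b +/- i sqrt(-D)) / (2a) = -1.74 +/- 2.6405i.
For a conjugate pair |z|^2 = z * conj(z) = (product of roots) = c/a = 1/(0.1) = 10, so |z| = sqrt(10) = 3.1623 for both roots.
Moduli of all roots: 3.1623, 3.1623.
All moduli strictly greater than 1? Yes.
Verdict: Invertible.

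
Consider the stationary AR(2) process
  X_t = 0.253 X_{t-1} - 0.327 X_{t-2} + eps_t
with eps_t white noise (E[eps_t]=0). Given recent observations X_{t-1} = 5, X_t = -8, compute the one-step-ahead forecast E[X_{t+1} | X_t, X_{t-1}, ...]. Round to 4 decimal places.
E[X_{t+1} \mid \mathcal F_t] = -3.6590

For an AR(p) model X_t = c + sum_i phi_i X_{t-i} + eps_t, the
one-step-ahead conditional mean is
  E[X_{t+1} | X_t, ...] = c + sum_i phi_i X_{t+1-i}.
Substitute known values:
  E[X_{t+1} | ...] = (0.253) * (-8) + (-0.327) * (5)
                   = -3.6590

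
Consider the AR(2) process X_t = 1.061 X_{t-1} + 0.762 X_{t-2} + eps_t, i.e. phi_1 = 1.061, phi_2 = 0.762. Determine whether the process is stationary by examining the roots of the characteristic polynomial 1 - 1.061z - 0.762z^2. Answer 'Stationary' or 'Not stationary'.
\text{Not stationary}

The AR(p) characteristic polynomial is P(z) = 1 - 1.061z - 0.762z^2.
Stationarity requires all roots to lie outside the unit circle, i.e. |z| > 1 for every root.
Set 1 + (-1.061) z + (-0.762) z^2 = 0, i.e. a z^2 + b z + c = 0 with a = -0.762, b = -1.061, c = 1.
Discriminant D = b^2 - 4ac = (-1.061)^2 - 4*(-0.762)*1 = 1.125721 - (-3.048) = 4.173721.
D >= 0, so the roots are real: z = (-b +/- sqrt(D)) / (2a) = (1.061 +/- 2.042969) / (-1.524).
  z_1 = (1.061 + 2.042969) / (-1.524) = -2.0367,   |z_1| = 2.0367.
  z_2 = (1.061 - 2.042969) / (-1.524) = 0.6443,   |z_2| = 0.6443.
Moduli of all roots: 2.0367, 0.6443.
All moduli strictly greater than 1? No.
Verdict: Not stationary.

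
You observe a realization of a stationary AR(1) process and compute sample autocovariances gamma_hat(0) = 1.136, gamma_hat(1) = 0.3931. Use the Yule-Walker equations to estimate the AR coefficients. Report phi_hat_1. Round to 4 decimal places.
\hat\phi_{1} = 0.3460

The Yule-Walker equations for an AR(p) process read, in matrix form,
  Gamma_p phi = r_p,   with   (Gamma_p)_{ij} = gamma(|i - j|),
                       (r_p)_i = gamma(i),   i,j = 1..p.
Substitute the sample gammas (Toeplitz matrix and right-hand side of size 1):
  Gamma_p = [[1.136]]
  r_p     = [0.3931]
With p = 1 this is the single equation gamma(0) phi_1 = gamma(1):
  phi_hat_1 = gamma(1) / gamma(0) = 0.3931 / 1.136 = 0.3460.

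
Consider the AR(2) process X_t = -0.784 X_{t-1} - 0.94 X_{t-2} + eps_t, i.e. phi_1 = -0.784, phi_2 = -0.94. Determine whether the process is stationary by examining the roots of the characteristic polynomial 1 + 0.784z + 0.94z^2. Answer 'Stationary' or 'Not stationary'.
\text{Stationary}

The AR(p) characteristic polynomial is P(z) = 1 + 0.784z + 0.94z^2.
Stationarity requires all roots to lie outside the unit circle, i.e. |z| > 1 for every root.
Set 1 + (0.784) z + (0.94) z^2 = 0, i.e. a z^2 + b z + c = 0 with a = 0.94, b = 0.784, c = 1.
Discriminant D = b^2 - 4ac = (0.784)^2 - 4*(0.94)*1 = 0.614656 - (3.76) = -3.145344.
D < 0, so the roots are the complex-conjugate pair z = (-b +/- i sqrt(-D)) / (2a) = -0.417 +/- 0.9434i.
For a conjugate pair |z|^2 = z * conj(z) = (product of roots) = c/a = 1/(0.94) = 1.06383, so |z| = sqrt(1.06383) = 1.0314 for both roots.
Moduli of all roots: 1.0314, 1.0314.
All moduli strictly greater than 1? Yes.
Verdict: Stationary.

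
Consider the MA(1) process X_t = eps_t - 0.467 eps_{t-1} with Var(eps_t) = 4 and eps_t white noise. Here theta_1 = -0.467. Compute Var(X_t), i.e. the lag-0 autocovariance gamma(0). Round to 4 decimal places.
\gamma(0) = 4.8724

For an MA(q) process X_t = eps_t + sum_i theta_i eps_{t-i} with
Var(eps_t) = sigma^2, the variance is
  gamma(0) = sigma^2 * (1 + sum_i theta_i^2).
  sum_i theta_i^2 = (-0.467)^2 = 0.218089.
  gamma(0) = 4 * (1 + 0.218089) = 4 * 1.218089 = 4.872356, which rounds to 4.8724.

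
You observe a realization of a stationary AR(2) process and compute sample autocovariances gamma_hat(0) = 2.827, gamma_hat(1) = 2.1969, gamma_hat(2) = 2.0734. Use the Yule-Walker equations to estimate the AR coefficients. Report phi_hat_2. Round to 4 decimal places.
\hat\phi_{2} = 0.3270

The Yule-Walker equations for an AR(p) process read, in matrix form,
  Gamma_p phi = r_p,   with   (Gamma_p)_{ij} = gamma(|i - j|),
                       (r_p)_i = gamma(i),   i,j = 1..p.
Substitute the sample gammas (Toeplitz matrix and right-hand side of size 2):
  Gamma_p = [[2.827, 2.1969], [2.1969, 2.827]]
  r_p     = [2.1969, 2.0734]
Written out:
  2.827 phi_1 + 2.1969 phi_2 = 2.1969
  2.1969 phi_1 + 2.827 phi_2 = 2.0734
Solve by Cramer's rule:
  det = gamma(0)^2 - gamma(1)^2 = (2.827)^2 - (2.1969)^2 = 7.991929 - 4.82636961 = 3.16555939
  phi_hat_1 = [gamma(1) gamma(0) - gamma(1) gamma(2)] / det = [(2.1969)(2.827) - (2.1969)(2.0734)] / 3.16555939 = 1.65558384 / 3.16555939 = 0.523
  phi_hat_2 = [gamma(0) gamma(2) - gamma(1)^2] / det = [(2.827)(2.0734) - (2.1969)^2] / 3.16555939 = 1.03513219 / 3.16555939 = 0.327
So phi_hat = [0.5230, 0.3270].
Therefore phi_hat_2 = 0.3270.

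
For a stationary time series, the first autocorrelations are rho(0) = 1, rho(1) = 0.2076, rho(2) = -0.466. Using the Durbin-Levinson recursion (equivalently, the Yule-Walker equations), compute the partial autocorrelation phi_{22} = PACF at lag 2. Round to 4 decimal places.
\phi_{22} = -0.5320

The PACF at lag k is phi_{kk}, the last component of the solution
to the Yule-Walker system G_k phi = r_k where
  (G_k)_{ij} = rho(|i - j|), (r_k)_i = rho(i), i,j = 1..k.
Equivalently, Durbin-Levinson gives phi_{kk} iteratively:
  phi_{11} = rho(1)
  phi_{kk} = [rho(k) - sum_{j=1..k-1} phi_{k-1,j} rho(k-j)]
            / [1 - sum_{j=1..k-1} phi_{k-1,j} rho(j)],
  phi_{k,j} = phi_{k-1,j} - phi_{kk} phi_{k-1,k-j},  j = 1..k-1.
Step k = 1:
  phi_11 = rho(1) = 0.2076.
Step k = 2:
  phi_22 = [rho(2) - phi_11 rho(1)] / [1 - phi_11 rho(1)] = [-0.466 - (0.2076)(0.2076)] / [1 - (0.2076)(0.2076)]
         = -0.50909776 / 0.95690224 = -0.532.
Therefore phi_{22} = -0.5320.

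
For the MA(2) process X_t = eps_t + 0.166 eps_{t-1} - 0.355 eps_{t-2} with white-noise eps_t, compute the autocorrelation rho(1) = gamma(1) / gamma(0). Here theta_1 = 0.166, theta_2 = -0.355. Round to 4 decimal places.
\rho(1) = 0.0928

For an MA(q) process with theta_0 = 1, the autocovariance is
  gamma(k) = sigma^2 * sum_{i=0..q-k} theta_i * theta_{i+k},
and rho(k) = gamma(k) / gamma(0). Sigma^2 cancels.
  numerator   = (1)*(0.166) + (0.166)*(-0.355) = 0.10707.
  denominator = (1)^2 + (0.166)^2 + (-0.355)^2 = 1.153581.
  rho(1) = 0.10707 / 1.153581 = 0.0928.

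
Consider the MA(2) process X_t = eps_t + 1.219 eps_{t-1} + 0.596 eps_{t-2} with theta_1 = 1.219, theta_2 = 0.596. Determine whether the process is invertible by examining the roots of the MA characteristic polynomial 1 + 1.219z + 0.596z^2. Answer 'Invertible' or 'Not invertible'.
\text{Invertible}

The MA(q) characteristic polynomial is P(z) = 1 + 1.219z + 0.596z^2.
Invertibility requires all roots to lie outside the unit circle, i.e. |z| > 1 for every root.
Set 1 + (1.219) z + (0.596) z^2 = 0, i.e. a z^2 + b z + c = 0 with a = 0.596, b = 1.219, c = 1.
Discriminant D = b^2 - 4ac = (1.219)^2 - 4*(0.596)*1 = 1.485961 - (2.384) = -0.898039.
D < 0, so the roots are the complex-conjugate pair z = (-b +/- i sqrt(-D)) / (2a) = -1.0227 +/- 0.795i.
For a conjugate pair |z|^2 = z * conj(z) = (product of roots) = c/a = 1/(0.596) = 1.677852, so |z| = sqrt(1.677852) = 1.2953 for both roots.
Moduli of all roots: 1.2953, 1.2953.
All moduli strictly greater than 1? Yes.
Verdict: Invertible.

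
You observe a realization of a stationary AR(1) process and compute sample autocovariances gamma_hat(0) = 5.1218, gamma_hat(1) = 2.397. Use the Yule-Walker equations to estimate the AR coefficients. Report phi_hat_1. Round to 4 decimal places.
\hat\phi_{1} = 0.4680

The Yule-Walker equations for an AR(p) process read, in matrix form,
  Gamma_p phi = r_p,   with   (Gamma_p)_{ij} = gamma(|i - j|),
                       (r_p)_i = gamma(i),   i,j = 1..p.
Substitute the sample gammas (Toeplitz matrix and right-hand side of size 1):
  Gamma_p = [[5.1218]]
  r_p     = [2.397]
With p = 1 this is the single equation gamma(0) phi_1 = gamma(1):
  phi_hat_1 = gamma(1) / gamma(0) = 2.397 / 5.1218 = 0.4680.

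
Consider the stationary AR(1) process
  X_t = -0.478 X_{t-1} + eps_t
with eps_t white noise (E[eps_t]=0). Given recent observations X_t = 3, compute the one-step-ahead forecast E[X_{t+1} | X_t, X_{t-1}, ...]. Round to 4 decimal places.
E[X_{t+1} \mid \mathcal F_t] = -1.4340

For an AR(p) model X_t = c + sum_i phi_i X_{t-i} + eps_t, the
one-step-ahead conditional mean is
  E[X_{t+1} | X_t, ...] = c + sum_i phi_i X_{t+1-i}.
Substitute known values:
  E[X_{t+1} | ...] = (-0.478) * (3)
                   = -1.4340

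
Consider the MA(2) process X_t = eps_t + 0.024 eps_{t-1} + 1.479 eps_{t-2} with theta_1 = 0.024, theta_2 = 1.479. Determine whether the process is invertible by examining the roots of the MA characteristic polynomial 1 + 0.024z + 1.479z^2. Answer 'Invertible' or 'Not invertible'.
\text{Not invertible}

The MA(q) characteristic polynomial is P(z) = 1 + 0.024z + 1.479z^2.
Invertibility requires all roots to lie outside the unit circle, i.e. |z| > 1 for every root.
Set 1 + (0.024) z + (1.479) z^2 = 0, i.e. a z^2 + b z + c = 0 with a = 1.479, b = 0.024, c = 1.
Discriminant D = b^2 - 4ac = (0.024)^2 - 4*(1.479)*1 = 0.000576 - (5.916) = -5.915424.
D < 0, so the roots are the complex-conjugate pair z = (-b +/- i sqrt(-D)) / (2a) = -0.0081 +/- 0.8222i.
For a conjugate pair |z|^2 = z * conj(z) = (product of roots) = c/a = 1/(1.479) = 0.676133, so |z| = sqrt(0.676133) = 0.8223 for both roots.
Moduli of all roots: 0.8223, 0.8223.
All moduli strictly greater than 1? No.
Verdict: Not invertible.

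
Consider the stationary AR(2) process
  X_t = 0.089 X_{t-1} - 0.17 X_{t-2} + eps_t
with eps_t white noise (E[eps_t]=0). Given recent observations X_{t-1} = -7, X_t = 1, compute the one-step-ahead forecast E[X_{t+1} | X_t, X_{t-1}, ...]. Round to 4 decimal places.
E[X_{t+1} \mid \mathcal F_t] = 1.2790

For an AR(p) model X_t = c + sum_i phi_i X_{t-i} + eps_t, the
one-step-ahead conditional mean is
  E[X_{t+1} | X_t, ...] = c + sum_i phi_i X_{t+1-i}.
Substitute known values:
  E[X_{t+1} | ...] = (0.089) * (1) + (-0.17) * (-7)
                   = 1.2790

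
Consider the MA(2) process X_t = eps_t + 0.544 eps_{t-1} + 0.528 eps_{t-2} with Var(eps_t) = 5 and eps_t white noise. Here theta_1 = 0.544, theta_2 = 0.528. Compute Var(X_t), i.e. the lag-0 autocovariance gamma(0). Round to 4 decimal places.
\gamma(0) = 7.8736

For an MA(q) process X_t = eps_t + sum_i theta_i eps_{t-i} with
Var(eps_t) = sigma^2, the variance is
  gamma(0) = sigma^2 * (1 + sum_i theta_i^2).
  sum_i theta_i^2 = (0.544)^2 + (0.528)^2 = 0.295936 + 0.278784 = 0.57472.
  gamma(0) = 5 * (1 + 0.57472) = 5 * 1.57472 = 7.8736.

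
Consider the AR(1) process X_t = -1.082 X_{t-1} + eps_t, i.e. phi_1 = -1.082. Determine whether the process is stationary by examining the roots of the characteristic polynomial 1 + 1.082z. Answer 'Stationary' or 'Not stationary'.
\text{Not stationary}

The AR(p) characteristic polynomial is P(z) = 1 + 1.082z.
Stationarity requires all roots to lie outside the unit circle, i.e. |z| > 1 for every root.
This is linear in z: 1 + (1.082) z = 0  =>  z = -1/(1.082) = -0.924214,  |z| = 0.924214.
Moduli of all roots: 0.9242.
All moduli strictly greater than 1? No.
Verdict: Not stationary.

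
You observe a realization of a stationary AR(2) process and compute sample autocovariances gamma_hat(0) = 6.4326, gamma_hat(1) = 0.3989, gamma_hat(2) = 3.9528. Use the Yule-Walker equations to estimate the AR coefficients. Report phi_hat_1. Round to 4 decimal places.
\hat\phi_{1} = 0.0240

The Yule-Walker equations for an AR(p) process read, in matrix form,
  Gamma_p phi = r_p,   with   (Gamma_p)_{ij} = gamma(|i - j|),
                       (r_p)_i = gamma(i),   i,j = 1..p.
Substitute the sample gammas (Toeplitz matrix and right-hand side of size 2):
  Gamma_p = [[6.4326, 0.3989], [0.3989, 6.4326]]
  r_p     = [0.3989, 3.9528]
Written out:
  6.4326 phi_1 + 0.3989 phi_2 = 0.3989
  0.3989 phi_1 + 6.4326 phi_2 = 3.9528
Solve by Cramer's rule:
  det = gamma(0)^2 - gamma(1)^2 = (6.4326)^2 - (0.3989)^2 = 41.37834276 - 0.15912121 = 41.21922155
  phi_hat_1 = [gamma(1) gamma(0) - gamma(1) gamma(2)] / det = [(0.3989)(6.4326) - (0.3989)(3.9528)] / 41.21922155 = 0.98919222 / 41.21922155 = 0.024
  phi_hat_2 = [gamma(0) gamma(2) - gamma(1)^2] / det = [(6.4326)(3.9528) - (0.3989)^2] / 41.21922155 = 25.26766007 / 41.21922155 = 0.613
So phi_hat = [0.0240, 0.6130].
Therefore phi_hat_1 = 0.0240.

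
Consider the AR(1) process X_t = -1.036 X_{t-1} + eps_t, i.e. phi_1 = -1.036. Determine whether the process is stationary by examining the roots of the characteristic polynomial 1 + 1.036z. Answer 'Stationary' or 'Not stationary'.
\text{Not stationary}

The AR(p) characteristic polynomial is P(z) = 1 + 1.036z.
Stationarity requires all roots to lie outside the unit circle, i.e. |z| > 1 for every root.
This is linear in z: 1 + (1.036) z = 0  =>  z = -1/(1.036) = -0.965251,  |z| = 0.965251.
Moduli of all roots: 0.9653.
All moduli strictly greater than 1? No.
Verdict: Not stationary.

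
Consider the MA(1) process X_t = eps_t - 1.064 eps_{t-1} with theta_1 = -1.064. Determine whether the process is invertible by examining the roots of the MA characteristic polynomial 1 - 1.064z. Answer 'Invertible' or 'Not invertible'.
\text{Not invertible}

The MA(q) characteristic polynomial is P(z) = 1 - 1.064z.
Invertibility requires all roots to lie outside the unit circle, i.e. |z| > 1 for every root.
This is linear in z: 1 + (-1.064) z = 0  =>  z = -1/(-1.064) = 0.93985,  |z| = 0.93985.
Moduli of all roots: 0.9398.
All moduli strictly greater than 1? No.
Verdict: Not invertible.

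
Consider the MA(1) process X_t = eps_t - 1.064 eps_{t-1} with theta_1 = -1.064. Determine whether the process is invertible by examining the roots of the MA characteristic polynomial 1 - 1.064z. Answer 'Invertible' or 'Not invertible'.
\text{Not invertible}

The MA(q) characteristic polynomial is P(z) = 1 - 1.064z.
Invertibility requires all roots to lie outside the unit circle, i.e. |z| > 1 for every root.
This is linear in z: 1 + (-1.064) z = 0  =>  z = -1/(-1.064) = 0.93985,  |z| = 0.93985.
Moduli of all roots: 0.9398.
All moduli strictly greater than 1? No.
Verdict: Not invertible.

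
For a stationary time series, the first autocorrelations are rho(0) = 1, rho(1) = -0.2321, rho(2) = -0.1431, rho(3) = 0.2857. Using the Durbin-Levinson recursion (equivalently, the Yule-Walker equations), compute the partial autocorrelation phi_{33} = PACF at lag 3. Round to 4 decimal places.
\phi_{33} = 0.2179

The PACF at lag k is phi_{kk}, the last component of the solution
to the Yule-Walker system G_k phi = r_k where
  (G_k)_{ij} = rho(|i - j|), (r_k)_i = rho(i), i,j = 1..k.
Equivalently, Durbin-Levinson gives phi_{kk} iteratively:
  phi_{11} = rho(1)
  phi_{kk} = [rho(k) - sum_{j=1..k-1} phi_{k-1,j} rho(k-j)]
            / [1 - sum_{j=1..k-1} phi_{k-1,j} rho(j)],
  phi_{k,j} = phi_{k-1,j} - phi_{kk} phi_{k-1,k-j},  j = 1..k-1.
Step k = 1:
  phi_11 = rho(1) = -0.2321.
Step k = 2:
  phi_22 = [rho(2) - phi_11 rho(1)] / [1 - phi_11 rho(1)] = [-0.1431 - (-0.2321)(-0.2321)] / [1 - (-0.2321)(-0.2321)]
         = -0.19697041 / 0.94612959 = -0.208185.
  Update: phi_21 = phi_11 - phi_22 phi_11 = -0.2321 - (-0.208185)(-0.2321) = -0.28042.
Step k = 3:
  phi_33 = [rho(3) - phi_21 rho(2) - phi_22 rho(1)] / [1 - phi_21 rho(1) - phi_22 rho(2)]
    numerator   = 0.2857 - (-0.28042)(-0.1431) - (-0.208185)(-0.2321) = 0.19725208
    denominator = 1 - (-0.28042)(-0.2321) - (-0.208185)(-0.1431) = 0.90512322
  phi_33 = 0.19725208 / 0.90512322 = 0.2179.
Therefore phi_{33} = 0.2179.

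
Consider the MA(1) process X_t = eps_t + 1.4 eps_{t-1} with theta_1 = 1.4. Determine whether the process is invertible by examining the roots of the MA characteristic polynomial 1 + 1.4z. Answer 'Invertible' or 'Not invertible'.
\text{Not invertible}

The MA(q) characteristic polynomial is P(z) = 1 + 1.4z.
Invertibility requires all roots to lie outside the unit circle, i.e. |z| > 1 for every root.
This is linear in z: 1 + (1.4) z = 0  =>  z = -1/(1.4) = -0.714286,  |z| = 0.714286.
Moduli of all roots: 0.7143.
All moduli strictly greater than 1? No.
Verdict: Not invertible.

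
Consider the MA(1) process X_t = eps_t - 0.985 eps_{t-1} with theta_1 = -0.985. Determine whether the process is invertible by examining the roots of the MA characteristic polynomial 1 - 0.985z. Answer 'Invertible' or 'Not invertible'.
\text{Invertible}

The MA(q) characteristic polynomial is P(z) = 1 - 0.985z.
Invertibility requires all roots to lie outside the unit circle, i.e. |z| > 1 for every root.
This is linear in z: 1 + (-0.985) z = 0  =>  z = -1/(-0.985) = 1.015228,  |z| = 1.015228.
Moduli of all roots: 1.0152.
All moduli strictly greater than 1? Yes.
Verdict: Invertible.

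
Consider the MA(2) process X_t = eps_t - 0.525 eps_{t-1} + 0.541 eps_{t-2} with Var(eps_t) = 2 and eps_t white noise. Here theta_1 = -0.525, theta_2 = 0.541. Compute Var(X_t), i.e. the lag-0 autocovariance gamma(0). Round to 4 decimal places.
\gamma(0) = 3.1366

For an MA(q) process X_t = eps_t + sum_i theta_i eps_{t-i} with
Var(eps_t) = sigma^2, the variance is
  gamma(0) = sigma^2 * (1 + sum_i theta_i^2).
  sum_i theta_i^2 = (-0.525)^2 + (0.541)^2 = 0.275625 + 0.292681 = 0.568306.
  gamma(0) = 2 * (1 + 0.568306) = 2 * 1.568306 = 3.136612, which rounds to 3.1366.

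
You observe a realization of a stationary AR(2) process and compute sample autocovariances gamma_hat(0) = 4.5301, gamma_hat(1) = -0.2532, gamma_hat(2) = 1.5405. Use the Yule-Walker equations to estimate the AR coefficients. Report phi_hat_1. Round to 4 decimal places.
\hat\phi_{1} = -0.0370

The Yule-Walker equations for an AR(p) process read, in matrix form,
  Gamma_p phi = r_p,   with   (Gamma_p)_{ij} = gamma(|i - j|),
                       (r_p)_i = gamma(i),   i,j = 1..p.
Substitute the sample gammas (Toeplitz matrix and right-hand side of size 2):
  Gamma_p = [[4.5301, -0.2532], [-0.2532, 4.5301]]
  r_p     = [-0.2532, 1.5405]
Written out:
  4.5301 phi_1 - 0.2532 phi_2 = -0.2532
  -0.2532 phi_1 + 4.5301 phi_2 = 1.5405
Solve by Cramer's rule:
  det = gamma(0)^2 - gamma(1)^2 = (4.5301)^2 - (-0.2532)^2 = 20.52180601 - 0.06411024 = 20.45769577
  phi_hat_1 = [gamma(1) gamma(0) - gamma(1) gamma(2)] / det = [(-0.2532)(4.5301) - (-0.2532)(1.5405)] / 20.45769577 = -0.75696672 / 20.45769577 = -0.037
  phi_hat_2 = [gamma(0) gamma(2) - gamma(1)^2] / det = [(4.5301)(1.5405) - (-0.2532)^2] / 20.45769577 = 6.91450881 / 20.45769577 = 0.338
So phi_hat = [-0.0370, 0.3380].
Therefore phi_hat_1 = -0.0370.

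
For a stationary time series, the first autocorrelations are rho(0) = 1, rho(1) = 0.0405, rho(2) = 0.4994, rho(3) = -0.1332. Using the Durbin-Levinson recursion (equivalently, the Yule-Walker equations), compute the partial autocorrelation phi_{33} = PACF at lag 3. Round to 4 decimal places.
\phi_{33} = -0.2180

The PACF at lag k is phi_{kk}, the last component of the solution
to the Yule-Walker system G_k phi = r_k where
  (G_k)_{ij} = rho(|i - j|), (r_k)_i = rho(i), i,j = 1..k.
Equivalently, Durbin-Levinson gives phi_{kk} iteratively:
  phi_{11} = rho(1)
  phi_{kk} = [rho(k) - sum_{j=1..k-1} phi_{k-1,j} rho(k-j)]
            / [1 - sum_{j=1..k-1} phi_{k-1,j} rho(j)],
  phi_{k,j} = phi_{k-1,j} - phi_{kk} phi_{k-1,k-j},  j = 1..k-1.
Step k = 1:
  phi_11 = rho(1) = 0.0405.
Step k = 2:
  phi_22 = [rho(2) - phi_11 rho(1)] / [1 - phi_11 rho(1)] = [0.4994 - (0.0405)(0.0405)] / [1 - (0.0405)(0.0405)]
         = 0.49775975 / 0.99835975 = 0.498578.
  Update: phi_21 = phi_11 - phi_22 phi_11 = 0.0405 - (0.498578)(0.0405) = 0.020308.
Step k = 3:
  phi_33 = [rho(3) - phi_21 rho(2) - phi_22 rho(1)] / [1 - phi_21 rho(1) - phi_22 rho(2)]
    numerator   = -0.1332 - (0.020308)(0.4994) - (0.498578)(0.0405) = -0.16353401
    denominator = 1 - (0.020308)(0.0405) - (0.498578)(0.4994) = 0.75018792
  phi_33 = -0.16353401 / 0.75018792 = -0.218.
Therefore phi_{33} = -0.2180.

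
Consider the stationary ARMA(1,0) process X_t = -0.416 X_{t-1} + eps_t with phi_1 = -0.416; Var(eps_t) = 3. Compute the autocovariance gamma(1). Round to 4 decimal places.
\gamma(1) = -1.5092

Multiply the model equation by X_{t-k} and take expectations. With theta_0 = psi_0 = 1 and psi_j the MA(infinity) weights, this gives
  gamma(k) - sum_i phi_i gamma(k-i) = c_k,
  c_k = sigma^2 * sum_{j=k..q} theta_j psi_{j-k}   (c_k = 0 for k > q),
using gamma(-m) = gamma(m).
Pure AR (q = 0): c_0 = sigma^2 = 3, c_k = 0 for k >= 1.
Equations for k = 0 and k = 1 (AR order 1):
  gamma(0) = phi_1 gamma(1) + c_0
  gamma(1) = phi_1 gamma(0) + c_1
Substituting the second into the first: gamma(0) (1 - phi_1^2) = c_0 + phi_1 c_1, so
  gamma(0) = c_0 / (1 - phi_1^2) = 3 / (1 - (-0.416)^2) = 3 / 0.826944 = 3.627815.
  gamma(1) = phi_1 gamma(0) = (-0.416)(3.627815) = -1.509171.
Therefore gamma(1) = -1.5092 (to 4 decimal places).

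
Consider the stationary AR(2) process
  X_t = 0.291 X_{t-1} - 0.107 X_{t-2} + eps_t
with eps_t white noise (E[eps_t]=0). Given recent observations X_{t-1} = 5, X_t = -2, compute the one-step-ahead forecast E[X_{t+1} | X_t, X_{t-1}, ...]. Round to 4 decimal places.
E[X_{t+1} \mid \mathcal F_t] = -1.1170

For an AR(p) model X_t = c + sum_i phi_i X_{t-i} + eps_t, the
one-step-ahead conditional mean is
  E[X_{t+1} | X_t, ...] = c + sum_i phi_i X_{t+1-i}.
Substitute known values:
  E[X_{t+1} | ...] = (0.291) * (-2) + (-0.107) * (5)
                   = -1.1170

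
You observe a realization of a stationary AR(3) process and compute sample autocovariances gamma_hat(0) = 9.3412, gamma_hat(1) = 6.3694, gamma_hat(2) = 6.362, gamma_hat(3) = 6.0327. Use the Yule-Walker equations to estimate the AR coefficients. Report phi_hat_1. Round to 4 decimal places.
\hat\phi_{1} = 0.3220

The Yule-Walker equations for an AR(p) process read, in matrix form,
  Gamma_p phi = r_p,   with   (Gamma_p)_{ij} = gamma(|i - j|),
                       (r_p)_i = gamma(i),   i,j = 1..p.
Substitute the sample gammas (Toeplitz matrix and right-hand side of size 3):
  Gamma_p = [[9.3412, 6.3694, 6.362], [6.3694, 9.3412, 6.3694], [6.362, 6.3694, 9.3412]]
  r_p     = [6.3694, 6.362, 6.0327]
Written out (R1..R3):
  (R1) 9.3412 phi_1 + 6.3694 phi_2 + 6.362 phi_3 = 6.3694
  (R2) 6.3694 phi_1 + 9.3412 phi_2 + 6.3694 phi_3 = 6.362
  (R3) 6.362 phi_1 + 6.3694 phi_2 + 9.3412 phi_3 = 6.0327
Gaussian elimination:
  R2 <- R2 - (6.3694/9.3412) R1 = R2 - (0.681861) R1:  4.998155 phi_2 + 2.0314 phi_3 = 2.018955
  R3 <- R3 - (6.362/9.3412) R1 = R3 - (0.681069) R1:  2.0314 phi_2 + 5.00824 phi_3 = 1.6947
  R3 <- R3 - (2.0314/4.998155) R2 = R3 - (0.40643) R2:  4.182618 phi_3 = 0.874136
Back-substitution:
  phi_hat_3 = 0.874136 / 4.182618 = 0.208993
  phi_hat_2 = (2.018955 - (2.0314)(0.208993)) / 4.998155 = 0.318999
  phi_hat_1 = (6.3694 - (6.3694)(0.318999) - (6.362)(0.208993)) / 9.3412 = 0.32201
So phi_hat = [0.3220, 0.3190, 0.2090].
Therefore phi_hat_1 = 0.3220.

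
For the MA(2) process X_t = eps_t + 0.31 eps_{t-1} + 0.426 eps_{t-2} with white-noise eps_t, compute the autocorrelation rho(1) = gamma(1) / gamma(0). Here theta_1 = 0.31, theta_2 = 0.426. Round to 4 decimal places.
\rho(1) = 0.3460

For an MA(q) process with theta_0 = 1, the autocovariance is
  gamma(k) = sigma^2 * sum_{i=0..q-k} theta_i * theta_{i+k},
and rho(k) = gamma(k) / gamma(0). Sigma^2 cancels.
  numerator   = (1)*(0.31) + (0.31)*(0.426) = 0.44206.
  denominator = (1)^2 + (0.31)^2 + (0.426)^2 = 1.277576.
  rho(1) = 0.44206 / 1.277576 = 0.3460.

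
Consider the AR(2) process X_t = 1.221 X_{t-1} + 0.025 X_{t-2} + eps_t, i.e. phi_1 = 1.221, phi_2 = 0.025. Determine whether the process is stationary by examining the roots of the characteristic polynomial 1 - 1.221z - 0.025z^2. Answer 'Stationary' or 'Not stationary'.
\text{Not stationary}

The AR(p) characteristic polynomial is P(z) = 1 - 1.221z - 0.025z^2.
Stationarity requires all roots to lie outside the unit circle, i.e. |z| > 1 for every root.
Set 1 + (-1.221) z + (-0.025) z^2 = 0, i.e. a z^2 + b z + c = 0 with a = -0.025, b = -1.221, c = 1.
Discriminant D = b^2 - 4ac = (-1.221)^2 - 4*(-0.025)*1 = 1.490841 - (-0.1) = 1.590841.
D >= 0, so the roots are real: z = (-b +/- sqrt(D)) / (2a) = (1.221 +/- 1.261285) / (-0.05).
  z_1 = (1.221 + 1.261285) / (-0.05) = -49.6457,   |z_1| = 49.6457.
  z_2 = (1.221 - 1.261285) / (-0.05) = 0.8057,   |z_2| = 0.8057.
Moduli of all roots: 49.6457, 0.8057.
All moduli strictly greater than 1? No.
Verdict: Not stationary.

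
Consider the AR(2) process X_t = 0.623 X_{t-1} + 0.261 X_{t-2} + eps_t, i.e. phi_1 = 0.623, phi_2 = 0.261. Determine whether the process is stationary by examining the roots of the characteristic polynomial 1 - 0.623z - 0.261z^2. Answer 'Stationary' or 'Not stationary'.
\text{Stationary}

The AR(p) characteristic polynomial is P(z) = 1 - 0.623z - 0.261z^2.
Stationarity requires all roots to lie outside the unit circle, i.e. |z| > 1 for every root.
Set 1 + (-0.623) z + (-0.261) z^2 = 0, i.e. a z^2 + b z + c = 0 with a = -0.261, b = -0.623, c = 1.
Discriminant D = b^2 - 4ac = (-0.623)^2 - 4*(-0.261)*1 = 0.388129 - (-1.044) = 1.432129.
D >= 0, so the roots are real: z = (-b +/- sqrt(D)) / (2a) = (0.623 +/- 1.196716) / (-0.522).
  z_1 = (0.623 + 1.196716) / (-0.522) = -3.486,   |z_1| = 3.486.
  z_2 = (0.623 - 1.196716) / (-0.522) = 1.0991,   |z_2| = 1.0991.
Moduli of all roots: 3.4860, 1.0991.
All moduli strictly greater than 1? Yes.
Verdict: Stationary.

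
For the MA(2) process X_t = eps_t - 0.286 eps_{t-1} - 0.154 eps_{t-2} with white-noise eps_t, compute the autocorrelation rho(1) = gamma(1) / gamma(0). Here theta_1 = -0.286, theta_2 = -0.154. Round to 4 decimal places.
\rho(1) = -0.2189

For an MA(q) process with theta_0 = 1, the autocovariance is
  gamma(k) = sigma^2 * sum_{i=0..q-k} theta_i * theta_{i+k},
and rho(k) = gamma(k) / gamma(0). Sigma^2 cancels.
  numerator   = (1)*(-0.286) + (-0.286)*(-0.154) = -0.241956.
  denominator = (1)^2 + (-0.286)^2 + (-0.154)^2 = 1.105512.
  rho(1) = -0.241956 / 1.105512 = -0.2189.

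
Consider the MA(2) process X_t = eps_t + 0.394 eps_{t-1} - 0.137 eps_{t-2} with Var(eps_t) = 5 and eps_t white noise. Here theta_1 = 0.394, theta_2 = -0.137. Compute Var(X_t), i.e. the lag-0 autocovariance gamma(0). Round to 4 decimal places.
\gamma(0) = 5.8700

For an MA(q) process X_t = eps_t + sum_i theta_i eps_{t-i} with
Var(eps_t) = sigma^2, the variance is
  gamma(0) = sigma^2 * (1 + sum_i theta_i^2).
  sum_i theta_i^2 = (0.394)^2 + (-0.137)^2 = 0.155236 + 0.018769 = 0.174005.
  gamma(0) = 5 * (1 + 0.174005) = 5 * 1.174005 = 5.870025, which rounds to 5.8700.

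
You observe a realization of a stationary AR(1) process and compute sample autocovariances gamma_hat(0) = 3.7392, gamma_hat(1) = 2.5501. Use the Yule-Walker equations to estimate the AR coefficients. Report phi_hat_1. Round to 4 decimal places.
\hat\phi_{1} = 0.6820

The Yule-Walker equations for an AR(p) process read, in matrix form,
  Gamma_p phi = r_p,   with   (Gamma_p)_{ij} = gamma(|i - j|),
                       (r_p)_i = gamma(i),   i,j = 1..p.
Substitute the sample gammas (Toeplitz matrix and right-hand side of size 1):
  Gamma_p = [[3.7392]]
  r_p     = [2.5501]
With p = 1 this is the single equation gamma(0) phi_1 = gamma(1):
  phi_hat_1 = gamma(1) / gamma(0) = 2.5501 / 3.7392 = 0.6820.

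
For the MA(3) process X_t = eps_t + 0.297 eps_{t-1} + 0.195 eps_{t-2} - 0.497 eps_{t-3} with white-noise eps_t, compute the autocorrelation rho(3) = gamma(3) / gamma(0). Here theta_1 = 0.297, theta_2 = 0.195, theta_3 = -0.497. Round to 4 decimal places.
\rho(3) = -0.3619

For an MA(q) process with theta_0 = 1, the autocovariance is
  gamma(k) = sigma^2 * sum_{i=0..q-k} theta_i * theta_{i+k},
and rho(k) = gamma(k) / gamma(0). Sigma^2 cancels.
  numerator   = (1)*(-0.497) = -0.497.
  denominator = (1)^2 + (0.297)^2 + (0.195)^2 + (-0.497)^2 = 1.373243.
  rho(3) = -0.497 / 1.373243 = -0.3619.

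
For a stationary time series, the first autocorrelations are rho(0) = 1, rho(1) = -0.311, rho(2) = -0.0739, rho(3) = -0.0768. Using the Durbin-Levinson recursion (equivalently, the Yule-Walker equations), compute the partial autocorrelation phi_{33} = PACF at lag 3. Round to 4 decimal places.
\phi_{33} = -0.1870

The PACF at lag k is phi_{kk}, the last component of the solution
to the Yule-Walker system G_k phi = r_k where
  (G_k)_{ij} = rho(|i - j|), (r_k)_i = rho(i), i,j = 1..k.
Equivalently, Durbin-Levinson gives phi_{kk} iteratively:
  phi_{11} = rho(1)
  phi_{kk} = [rho(k) - sum_{j=1..k-1} phi_{k-1,j} rho(k-j)]
            / [1 - sum_{j=1..k-1} phi_{k-1,j} rho(j)],
  phi_{k,j} = phi_{k-1,j} - phi_{kk} phi_{k-1,k-j},  j = 1..k-1.
Step k = 1:
  phi_11 = rho(1) = -0.311.
Step k = 2:
  phi_22 = [rho(2) - phi_11 rho(1)] / [1 - phi_11 rho(1)] = [-0.0739 - (-0.311)(-0.311)] / [1 - (-0.311)(-0.311)]
         = -0.170621 / 0.903279 = -0.188891.
  Update: phi_21 = phi_11 - phi_22 phi_11 = -0.311 - (-0.188891)(-0.311) = -0.369745.
Step k = 3:
  phi_33 = [rho(3) - phi_21 rho(2) - phi_22 rho(1)] / [1 - phi_21 rho(1) - phi_22 rho(2)]
    numerator   = -0.0768 - (-0.369745)(-0.0739) - (-0.188891)(-0.311) = -0.16286916
    denominator = 1 - (-0.369745)(-0.311) - (-0.188891)(-0.0739) = 0.87105028
  phi_33 = -0.16286916 / 0.87105028 = -0.187.
Therefore phi_{33} = -0.1870.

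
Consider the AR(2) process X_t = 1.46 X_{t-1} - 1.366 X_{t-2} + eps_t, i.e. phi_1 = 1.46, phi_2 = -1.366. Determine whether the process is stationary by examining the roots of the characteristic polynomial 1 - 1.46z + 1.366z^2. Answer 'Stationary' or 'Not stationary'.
\text{Not stationary}

The AR(p) characteristic polynomial is P(z) = 1 - 1.46z + 1.366z^2.
Stationarity requires all roots to lie outside the unit circle, i.e. |z| > 1 for every root.
Set 1 + (-1.46) z + (1.366) z^2 = 0, i.e. a z^2 + b z + c = 0 with a = 1.366, b = -1.46, c = 1.
Discriminant D = b^2 - 4ac = (-1.46)^2 - 4*(1.366)*1 = 2.1316 - (5.464) = -3.3324.
D < 0, so the roots are the complex-conjugate pair z = (-b +/- i sqrt(-D)) / (2a) = 0.5344 +/- 0.6682i.
For a conjugate pair |z|^2 = z * conj(z) = (product of roots) = c/a = 1/(1.366) = 0.732064, so |z| = sqrt(0.732064) = 0.8556 for both roots.
Moduli of all roots: 0.8556, 0.8556.
All moduli strictly greater than 1? No.
Verdict: Not stationary.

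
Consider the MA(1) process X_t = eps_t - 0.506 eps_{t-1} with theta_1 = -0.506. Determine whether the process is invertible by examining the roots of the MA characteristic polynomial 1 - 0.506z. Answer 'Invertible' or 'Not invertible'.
\text{Invertible}

The MA(q) characteristic polynomial is P(z) = 1 - 0.506z.
Invertibility requires all roots to lie outside the unit circle, i.e. |z| > 1 for every root.
This is linear in z: 1 + (-0.506) z = 0  =>  z = -1/(-0.506) = 1.976285,  |z| = 1.976285.
Moduli of all roots: 1.9763.
All moduli strictly greater than 1? Yes.
Verdict: Invertible.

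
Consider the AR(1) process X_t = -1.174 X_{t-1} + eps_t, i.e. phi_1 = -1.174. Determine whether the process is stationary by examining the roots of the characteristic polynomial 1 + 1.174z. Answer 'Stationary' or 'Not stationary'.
\text{Not stationary}

The AR(p) characteristic polynomial is P(z) = 1 + 1.174z.
Stationarity requires all roots to lie outside the unit circle, i.e. |z| > 1 for every root.
This is linear in z: 1 + (1.174) z = 0  =>  z = -1/(1.174) = -0.851789,  |z| = 0.851789.
Moduli of all roots: 0.8518.
All moduli strictly greater than 1? No.
Verdict: Not stationary.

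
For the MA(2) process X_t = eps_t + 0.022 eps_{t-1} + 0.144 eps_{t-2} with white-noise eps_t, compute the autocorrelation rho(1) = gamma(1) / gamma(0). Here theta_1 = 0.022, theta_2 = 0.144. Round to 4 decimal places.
\rho(1) = 0.0246

For an MA(q) process with theta_0 = 1, the autocovariance is
  gamma(k) = sigma^2 * sum_{i=0..q-k} theta_i * theta_{i+k},
and rho(k) = gamma(k) / gamma(0). Sigma^2 cancels.
  numerator   = (1)*(0.022) + (0.022)*(0.144) = 0.025168.
  denominator = (1)^2 + (0.022)^2 + (0.144)^2 = 1.02122.
  rho(1) = 0.025168 / 1.02122 = 0.0246.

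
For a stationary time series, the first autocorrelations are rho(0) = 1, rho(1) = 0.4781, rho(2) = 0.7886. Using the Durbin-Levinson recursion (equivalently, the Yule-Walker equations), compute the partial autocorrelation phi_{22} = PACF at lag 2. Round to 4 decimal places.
\phi_{22} = 0.7260

The PACF at lag k is phi_{kk}, the last component of the solution
to the Yule-Walker system G_k phi = r_k where
  (G_k)_{ij} = rho(|i - j|), (r_k)_i = rho(i), i,j = 1..k.
Equivalently, Durbin-Levinson gives phi_{kk} iteratively:
  phi_{11} = rho(1)
  phi_{kk} = [rho(k) - sum_{j=1..k-1} phi_{k-1,j} rho(k-j)]
            / [1 - sum_{j=1..k-1} phi_{k-1,j} rho(j)],
  phi_{k,j} = phi_{k-1,j} - phi_{kk} phi_{k-1,k-j},  j = 1..k-1.
Step k = 1:
  phi_11 = rho(1) = 0.4781.
Step k = 2:
  phi_22 = [rho(2) - phi_11 rho(1)] / [1 - phi_11 rho(1)] = [0.7886 - (0.4781)(0.4781)] / [1 - (0.4781)(0.4781)]
         = 0.56002039 / 0.77142039 = 0.726.
Therefore phi_{22} = 0.7260.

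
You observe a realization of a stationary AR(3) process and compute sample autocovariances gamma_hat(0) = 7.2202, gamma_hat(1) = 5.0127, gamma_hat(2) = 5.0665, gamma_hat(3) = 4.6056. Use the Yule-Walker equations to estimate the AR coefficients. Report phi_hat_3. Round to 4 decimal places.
\hat\phi_{3} = 0.1480

The Yule-Walker equations for an AR(p) process read, in matrix form,
  Gamma_p phi = r_p,   with   (Gamma_p)_{ij} = gamma(|i - j|),
                       (r_p)_i = gamma(i),   i,j = 1..p.
Substitute the sample gammas (Toeplitz matrix and right-hand side of size 3):
  Gamma_p = [[7.2202, 5.0127, 5.0665], [5.0127, 7.2202, 5.0127], [5.0665, 5.0127, 7.2202]]
  r_p     = [5.0127, 5.0665, 4.6056]
Written out (R1..R3):
  (R1) 7.2202 phi_1 + 5.0127 phi_2 + 5.0665 phi_3 = 5.0127
  (R2) 5.0127 phi_1 + 7.2202 phi_2 + 5.0127 phi_3 = 5.0665
  (R3) 5.0665 phi_1 + 5.0127 phi_2 + 7.2202 phi_3 = 4.6056
Gaussian elimination:
  R2 <- R2 - (5.0127/7.2202) R1 = R2 - (0.694261) R1:  3.74008 phi_2 + 1.495229 phi_3 = 1.58638
  R3 <- R3 - (5.0665/7.2202) R1 = R3 - (0.701712) R1:  1.495229 phi_2 + 3.664977 phi_3 = 1.088129
  R3 <- R3 - (1.495229/3.74008) R2 = R3 - (0.399785) R2:  3.067206 phi_3 = 0.453918
Back-substitution:
  phi_hat_3 = 0.453918 / 3.067206 = 0.147991
  phi_hat_2 = (1.58638 - (1.495229)(0.147991)) / 3.74008 = 0.364992
  phi_hat_1 = (5.0127 - (5.0127)(0.364992) - (5.0665)(0.147991)) / 7.2202 = 0.337014
So phi_hat = [0.3370, 0.3650, 0.1480].
Therefore phi_hat_3 = 0.1480.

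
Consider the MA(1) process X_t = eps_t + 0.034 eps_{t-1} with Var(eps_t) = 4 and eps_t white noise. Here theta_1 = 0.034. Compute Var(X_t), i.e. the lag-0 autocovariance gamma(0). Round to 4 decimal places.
\gamma(0) = 4.0046

For an MA(q) process X_t = eps_t + sum_i theta_i eps_{t-i} with
Var(eps_t) = sigma^2, the variance is
  gamma(0) = sigma^2 * (1 + sum_i theta_i^2).
  sum_i theta_i^2 = (0.034)^2 = 0.001156.
  gamma(0) = 4 * (1 + 0.001156) = 4 * 1.001156 = 4.004624, which rounds to 4.0046.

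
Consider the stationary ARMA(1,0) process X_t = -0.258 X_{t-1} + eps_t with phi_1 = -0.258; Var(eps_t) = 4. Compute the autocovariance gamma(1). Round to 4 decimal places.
\gamma(1) = -1.1056

Multiply the model equation by X_{t-k} and take expectations. With theta_0 = psi_0 = 1 and psi_j the MA(infinity) weights, this gives
  gamma(k) - sum_i phi_i gamma(k-i) = c_k,
  c_k = sigma^2 * sum_{j=k..q} theta_j psi_{j-k}   (c_k = 0 for k > q),
using gamma(-m) = gamma(m).
Pure AR (q = 0): c_0 = sigma^2 = 4, c_k = 0 for k >= 1.
Equations for k = 0 and k = 1 (AR order 1):
  gamma(0) = phi_1 gamma(1) + c_0
  gamma(1) = phi_1 gamma(0) + c_1
Substituting the second into the first: gamma(0) (1 - phi_1^2) = c_0 + phi_1 c_1, so
  gamma(0) = c_0 / (1 - phi_1^2) = 4 / (1 - (-0.258)^2) = 4 / 0.933436 = 4.285243.
  gamma(1) = phi_1 gamma(0) = (-0.258)(4.285243) = -1.105593.
Therefore gamma(1) = -1.1056 (to 4 decimal places).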